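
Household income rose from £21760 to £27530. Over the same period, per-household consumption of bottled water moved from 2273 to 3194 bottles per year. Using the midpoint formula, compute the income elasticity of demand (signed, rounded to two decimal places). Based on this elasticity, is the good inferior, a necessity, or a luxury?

1.44; luxury

%ΔQ = (3194 − 2273)/[( 2273 + 3194)/2] = 921/2733.5 = 0.336930…
%ΔIncome = (27530 − 21760)/[( 21760 + 27530)/2] = 5770/24645 = 0.234124…
E_income = (921/2733.5) / (5770/24645) = 1.4391…
E_income > 1 ⇒ normal good, luxury.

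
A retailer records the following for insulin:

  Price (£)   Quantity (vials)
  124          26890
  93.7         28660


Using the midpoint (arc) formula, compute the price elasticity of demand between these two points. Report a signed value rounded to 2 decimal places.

-0.23

%ΔQ = (28660 − 26890) / [(26890 + 28660)/2] = 1770/27775 = 0.063726…
%ΔP = (93.7 − 124) / [(124 + 93.7)/2] = -30.3/108.85 = -0.278364…
Arc Ed = %ΔQ / %ΔP = (1770/27775) / (-30.3/108.85) = -0.2289…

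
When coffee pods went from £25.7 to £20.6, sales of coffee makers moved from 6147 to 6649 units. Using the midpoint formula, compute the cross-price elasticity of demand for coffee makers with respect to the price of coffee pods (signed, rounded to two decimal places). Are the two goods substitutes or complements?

%ΔQ_{coffee makers} = (6649 − 6147)/avg = 502/6398 = 0.078462…
%ΔP_{coffee pods} = (20.6 − 25.7)/avg = -5.1/23.15 = -0.220302…
E_cross = (502/6398) / (-5.1/23.15) = -0.3561…
E_cross < 0 ⇒ the goods are complements.

-0.36; complements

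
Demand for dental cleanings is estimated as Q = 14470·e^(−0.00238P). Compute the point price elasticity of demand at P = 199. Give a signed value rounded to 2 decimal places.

dQ/dP = −0.00238·Q = -21.4464. At P = 199, Q = 9011.1.
Ed = (dQ/dP)·(P/Q) = (-21.4464) × (199/9011.1) = -0.4736…

-0.47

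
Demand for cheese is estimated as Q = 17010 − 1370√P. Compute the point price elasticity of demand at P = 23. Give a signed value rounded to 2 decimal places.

dQ/dP = −1370/(2√P) = -142.832. At P = 23, Q = 10439.7.
Ed = (dQ/dP)·(P/Q) = (-142.832) × (23/10439.7) = -0.3146…

-0.31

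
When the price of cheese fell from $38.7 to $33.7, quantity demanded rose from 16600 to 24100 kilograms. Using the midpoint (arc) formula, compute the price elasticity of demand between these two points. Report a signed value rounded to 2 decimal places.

-2.67

%ΔQ = (24100 − 16600) / [(16600 + 24100)/2] = 7500/20350 = 0.368550…
%ΔP = (33.7 − 38.7) / [(38.7 + 33.7)/2] = -5/36.2 = -0.138121…
Arc Ed = %ΔQ / %ΔP = (7500/20350) / (-5/36.2) = -2.6683…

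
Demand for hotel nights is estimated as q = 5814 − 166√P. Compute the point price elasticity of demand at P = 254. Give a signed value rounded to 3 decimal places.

-0.417

dq/dP = −166/(2√P) = -5.20788. At P = 254, q = 3168.4.
Ed = (dq/dP)·(P/q) = (-5.20788) × (254/3168.4) = -0.41749…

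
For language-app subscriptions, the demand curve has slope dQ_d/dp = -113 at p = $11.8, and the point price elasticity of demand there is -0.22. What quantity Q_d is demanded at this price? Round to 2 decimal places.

Ed = (dQ_d/dp)·(p/Q_d) ⇒ Q_d = (dQ_d/dp)·p/Ed = (-113)·11.8/(-0.22) = 6060.9090…

6060.91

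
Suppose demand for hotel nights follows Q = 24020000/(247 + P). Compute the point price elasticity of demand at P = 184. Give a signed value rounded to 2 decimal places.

dQ/dP = −24020000/(247 + P)² = -129.306. At P = 184, Q = 55730.9.
Ed = (dQ/dP)·(P/Q) = (-129.306) × (184/55730.9) = -0.4269…

-0.43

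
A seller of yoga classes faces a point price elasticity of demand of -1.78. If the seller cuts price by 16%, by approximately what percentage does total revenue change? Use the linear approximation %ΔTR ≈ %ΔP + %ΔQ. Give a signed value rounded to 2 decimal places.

+12.48%

%ΔQ ≈ Ed × %ΔP = (-1.78) × (-16%) = +28.4800%
%ΔTR ≈ %ΔP + %ΔQ = (-16%) + (+28.4800%) = +12.4800%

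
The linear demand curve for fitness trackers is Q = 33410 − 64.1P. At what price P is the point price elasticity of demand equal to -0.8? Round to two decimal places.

231.65

Ed = −64.1P/(33410 − 64.1P). Set this equal to -0.8:
64.1P = 0.8·(33410 − 64.1P) ⇒ 64.1P(1 + 0.8) = 0.8·33410
P = 0.8·33410 / (64.1·1.8) = 231.6519…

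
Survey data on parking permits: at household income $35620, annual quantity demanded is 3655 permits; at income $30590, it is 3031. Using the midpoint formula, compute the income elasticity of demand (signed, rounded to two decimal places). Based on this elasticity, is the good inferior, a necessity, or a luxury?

1.23; luxury

%ΔQ = (3031 − 3655)/[( 3655 + 3031)/2] = -624/3343 = -0.186658…
%ΔIncome = (30590 − 35620)/[( 35620 + 30590)/2] = -5030/33105 = -0.151940…
E_income = (-624/3343) / (-5030/33105) = 1.2284…
E_income > 1 ⇒ normal good, luxury.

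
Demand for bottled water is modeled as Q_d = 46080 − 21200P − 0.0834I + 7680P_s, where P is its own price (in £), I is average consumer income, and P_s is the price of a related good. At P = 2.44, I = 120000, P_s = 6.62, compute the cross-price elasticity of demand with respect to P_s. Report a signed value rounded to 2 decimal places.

1.44

At the given values, Q_d = 46080 − 21200(2.44) − 0.0834(120000) + 7680(6.62) = 35185.6.
∂Q_d/∂P_s = 7680.
E = (7680) × (6.62/35185.6) = 1.4449…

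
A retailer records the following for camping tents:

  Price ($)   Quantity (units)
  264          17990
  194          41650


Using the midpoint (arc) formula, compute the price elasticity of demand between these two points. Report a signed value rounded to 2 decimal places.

-2.60

%ΔQ = (41650 − 17990) / [(17990 + 41650)/2] = 23660/29820 = 0.793427…
%ΔP = (194 − 264) / [(264 + 194)/2] = -70/229 = -0.305676…
Arc Ed = %ΔQ / %ΔP = (23660/29820) / (-70/229) = -2.5956…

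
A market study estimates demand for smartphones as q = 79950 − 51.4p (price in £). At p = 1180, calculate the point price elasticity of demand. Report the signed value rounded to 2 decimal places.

-3.14

dq/dp = −51.4. At p = 1180, q = 79950 − 51.4(1180) = 19298.
Ed = (dq/dp)·(p/q) = −51.4 × (1180/19298) = -3.1429…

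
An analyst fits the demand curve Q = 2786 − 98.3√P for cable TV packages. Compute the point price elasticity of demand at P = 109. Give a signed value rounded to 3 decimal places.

-0.292

dQ/dP = −98.3/(2√P) = -4.70772. At P = 109, Q = 1759.72.
Ed = (dQ/dP)·(P/Q) = (-4.70772) × (109/1759.72) = -0.29160…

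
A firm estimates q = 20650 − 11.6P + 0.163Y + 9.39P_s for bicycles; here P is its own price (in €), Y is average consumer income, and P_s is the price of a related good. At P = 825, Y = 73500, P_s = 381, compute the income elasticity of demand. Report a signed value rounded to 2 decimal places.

0.45

At the given values, q = 20650 − 11.6(825) + 0.163(73500) + 9.39(381) = 26638.09.
∂q/∂Y = 0.163.
E = (0.163) × (73500/26638.09) = 0.4497…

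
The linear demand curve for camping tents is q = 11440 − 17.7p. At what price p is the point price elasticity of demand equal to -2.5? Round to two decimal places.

461.66

Ed = −17.7p/(11440 − 17.7p). Set this equal to -2.5:
17.7p = 2.5·(11440 − 17.7p) ⇒ 17.7p(1 + 2.5) = 2.5·11440
p = 2.5·11440 / (17.7·3.5) = 461.6626…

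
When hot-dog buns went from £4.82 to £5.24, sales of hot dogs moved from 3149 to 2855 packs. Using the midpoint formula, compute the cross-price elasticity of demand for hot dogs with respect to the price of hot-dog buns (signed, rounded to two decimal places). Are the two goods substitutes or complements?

-1.17; complements

%ΔQ_{hot dogs} = (2855 − 3149)/avg = -294/3002 = -0.097934…
%ΔP_{hot-dog buns} = (5.24 − 4.82)/avg = 0.42/5.03 = 0.083499…
E_cross = (-294/3002) / (0.42/5.03) = -1.1728…
E_cross < 0 ⇒ the goods are complements.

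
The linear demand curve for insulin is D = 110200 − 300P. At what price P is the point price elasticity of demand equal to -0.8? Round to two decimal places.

163.26

Ed = −300P/(110200 − 300P). Set this equal to -0.8:
300P = 0.8·(110200 − 300P) ⇒ 300P(1 + 0.8) = 0.8·110200
P = 0.8·110200 / (300·1.8) = 163.2592…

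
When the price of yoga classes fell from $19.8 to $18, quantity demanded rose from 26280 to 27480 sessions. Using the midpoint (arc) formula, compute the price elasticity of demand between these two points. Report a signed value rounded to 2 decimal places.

-0.47

%ΔQ = (27480 − 26280) / [(26280 + 27480)/2] = 1200/26880 = 0.044642…
%ΔP = (18 − 19.8) / [(19.8 + 18)/2] = -1.8/18.9 = -0.095238…
Arc Ed = %ΔQ / %ΔP = (1200/26880) / (-1.8/18.9) = -0.4687…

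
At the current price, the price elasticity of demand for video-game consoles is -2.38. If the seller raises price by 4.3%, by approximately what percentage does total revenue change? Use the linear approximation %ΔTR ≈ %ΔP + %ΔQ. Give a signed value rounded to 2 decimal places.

%ΔQ ≈ Ed × %ΔP = (-2.38) × (+4.3%) = -10.2340%
%ΔTR ≈ %ΔP + %ΔQ = (+4.3%) + (-10.2340%) = -5.9340%

-5.93%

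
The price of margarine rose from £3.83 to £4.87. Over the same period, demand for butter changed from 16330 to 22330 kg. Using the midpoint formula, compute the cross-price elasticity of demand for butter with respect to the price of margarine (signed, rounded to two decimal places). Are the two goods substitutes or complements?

1.30; substitutes

%ΔQ_{butter} = (22330 − 16330)/avg = 6000/19330 = 0.310398…
%ΔP_{margarine} = (4.87 − 3.83)/avg = 1.04/4.35 = 0.239080…
E_cross = (6000/19330) / (1.04/4.35) = 1.2983…
E_cross > 0 ⇒ the goods are substitutes.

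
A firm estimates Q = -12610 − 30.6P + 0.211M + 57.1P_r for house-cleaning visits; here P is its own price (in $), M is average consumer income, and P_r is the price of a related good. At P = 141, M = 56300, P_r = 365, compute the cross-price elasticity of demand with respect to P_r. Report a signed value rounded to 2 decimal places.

At the given values, Q = -12610 − 30.6(141) + 0.211(56300) + 57.1(365) = 15796.2.
∂Q/∂P_r = 57.1.
E = (57.1) × (365/15796.2) = 1.3193…

1.32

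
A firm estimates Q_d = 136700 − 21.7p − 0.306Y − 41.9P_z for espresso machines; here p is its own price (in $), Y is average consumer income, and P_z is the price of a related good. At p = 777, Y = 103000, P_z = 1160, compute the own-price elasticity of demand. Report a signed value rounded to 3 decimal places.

-0.425

At the given values, Q_d = 136700 − 21.7(777) − 0.306(103000) − 41.9(1160) = 39717.1.
∂Q_d/∂p = −21.7.
E = (-21.7) × (777/39717.1) = -0.42452…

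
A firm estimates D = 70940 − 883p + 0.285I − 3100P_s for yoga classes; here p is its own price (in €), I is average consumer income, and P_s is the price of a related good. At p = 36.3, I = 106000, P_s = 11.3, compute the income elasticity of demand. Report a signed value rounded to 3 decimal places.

At the given values, D = 70940 − 883(36.3) + 0.285(106000) − 3100(11.3) = 34067.1.
∂D/∂I = 0.285.
E = (0.285) × (106000/34067.1) = 0.88677…

0.887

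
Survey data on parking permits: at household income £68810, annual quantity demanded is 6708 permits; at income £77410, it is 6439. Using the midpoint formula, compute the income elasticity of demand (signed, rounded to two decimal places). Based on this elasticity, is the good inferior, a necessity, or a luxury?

%ΔQ = (6439 − 6708)/[( 6708 + 6439)/2] = -269/6573.5 = -0.040921…
%ΔIncome = (77410 − 68810)/[( 68810 + 77410)/2] = 8600/73110 = 0.117630…
E_income = (-269/6573.5) / (8600/73110) = -0.3478…
E_income < 0 ⇒ inferior good.

-0.35; inferior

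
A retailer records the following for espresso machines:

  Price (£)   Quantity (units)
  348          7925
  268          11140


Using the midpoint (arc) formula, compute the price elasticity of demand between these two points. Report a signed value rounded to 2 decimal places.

-1.30

%ΔQ = (11140 − 7925) / [(7925 + 11140)/2] = 3215/9532.5 = 0.337267…
%ΔP = (268 − 348) / [(348 + 268)/2] = -80/308 = -0.259740…
Arc Ed = %ΔQ / %ΔP = (3215/9532.5) / (-80/308) = -1.2984…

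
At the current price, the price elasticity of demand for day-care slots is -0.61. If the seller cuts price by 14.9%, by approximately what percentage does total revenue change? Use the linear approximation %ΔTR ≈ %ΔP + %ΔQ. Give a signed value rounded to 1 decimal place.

-5.8%

%ΔQ ≈ Ed × %ΔP = (-0.61) × (-14.9%) = +9.0890%
%ΔTR ≈ %ΔP + %ΔQ = (-14.9%) + (+9.0890%) = -5.8110%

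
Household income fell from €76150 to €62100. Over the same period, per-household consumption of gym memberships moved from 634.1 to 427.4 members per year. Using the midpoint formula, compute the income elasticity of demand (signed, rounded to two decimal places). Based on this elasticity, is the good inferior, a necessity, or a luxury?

%ΔQ = (427.4 − 634.1)/[( 634.1 + 427.4)/2] = -206.7/530.75 = -0.389448…
%ΔIncome = (62100 − 76150)/[( 76150 + 62100)/2] = -14050/69125 = -0.203254…
E_income = (-206.7/530.75) / (-14050/69125) = 1.9160…
E_income > 1 ⇒ normal good, luxury.

1.92; luxury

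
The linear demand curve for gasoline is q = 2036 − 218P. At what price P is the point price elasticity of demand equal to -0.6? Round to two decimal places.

Ed = −218P/(2036 − 218P). Set this equal to -0.6:
218P = 0.6·(2036 − 218P) ⇒ 218P(1 + 0.6) = 0.6·2036
P = 0.6·2036 / (218·1.6) = 3.5022…

3.50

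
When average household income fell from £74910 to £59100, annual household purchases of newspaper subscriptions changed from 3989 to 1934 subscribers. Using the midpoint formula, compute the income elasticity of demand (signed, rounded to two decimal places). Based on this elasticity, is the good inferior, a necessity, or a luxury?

%ΔQ = (1934 − 3989)/[( 3989 + 1934)/2] = -2055/2961.5 = -0.693905…
%ΔIncome = (59100 − 74910)/[( 74910 + 59100)/2] = -15810/67005 = -0.235952…
E_income = (-2055/2961.5) / (-15810/67005) = 2.9408…
E_income > 1 ⇒ normal good, luxury.

2.94; luxury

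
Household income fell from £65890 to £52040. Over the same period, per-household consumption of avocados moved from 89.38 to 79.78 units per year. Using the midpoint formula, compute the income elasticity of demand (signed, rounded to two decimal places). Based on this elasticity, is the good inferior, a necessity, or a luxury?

%ΔQ = (79.78 − 89.38)/[( 89.38 + 79.78)/2] = -9.6/84.58 = -0.113502…
%ΔIncome = (52040 − 65890)/[( 65890 + 52040)/2] = -13850/58965 = -0.234885…
E_income = (-9.6/84.58) / (-13850/58965) = 0.4832…
0 < E_income < 1 ⇒ normal good, necessity.

0.48; necessity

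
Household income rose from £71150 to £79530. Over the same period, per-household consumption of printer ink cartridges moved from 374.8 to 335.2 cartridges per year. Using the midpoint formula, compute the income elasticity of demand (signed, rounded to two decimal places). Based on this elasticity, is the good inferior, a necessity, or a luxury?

%ΔQ = (335.2 − 374.8)/[( 374.8 + 335.2)/2] = -39.6/355 = -0.111549…
%ΔIncome = (79530 − 71150)/[( 71150 + 79530)/2] = 8380/75340 = 0.111229…
E_income = (-39.6/355) / (8380/75340) = -1.0028…
E_income < 0 ⇒ inferior good.

-1.00; inferior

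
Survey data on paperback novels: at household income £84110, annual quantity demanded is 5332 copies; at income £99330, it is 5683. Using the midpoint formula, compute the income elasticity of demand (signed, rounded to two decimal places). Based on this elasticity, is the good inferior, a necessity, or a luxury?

%ΔQ = (5683 − 5332)/[( 5332 + 5683)/2] = 351/5507.5 = 0.063731…
%ΔIncome = (99330 − 84110)/[( 84110 + 99330)/2] = 15220/91720 = 0.165939…
E_income = (351/5507.5) / (15220/91720) = 0.3840…
0 < E_income < 1 ⇒ normal good, necessity.

0.38; necessity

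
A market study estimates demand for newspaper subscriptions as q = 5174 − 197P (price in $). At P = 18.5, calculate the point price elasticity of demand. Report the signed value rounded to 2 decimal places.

-2.38

dq/dP = −197. At P = 18.5, q = 5174 − 197(18.5) = 1529.5.
Ed = (dq/dP)·(P/q) = −197 × (18.5/1529.5) = -2.3828…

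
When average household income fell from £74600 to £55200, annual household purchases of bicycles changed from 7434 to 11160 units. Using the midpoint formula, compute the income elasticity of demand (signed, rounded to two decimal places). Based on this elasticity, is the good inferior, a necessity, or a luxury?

%ΔQ = (11160 − 7434)/[( 7434 + 11160)/2] = 3726/9297 = 0.400774…
%ΔIncome = (55200 − 74600)/[( 74600 + 55200)/2] = -19400/64900 = -0.298921…
E_income = (3726/9297) / (-19400/64900) = -1.3407…
E_income < 0 ⇒ inferior good.

-1.34; inferior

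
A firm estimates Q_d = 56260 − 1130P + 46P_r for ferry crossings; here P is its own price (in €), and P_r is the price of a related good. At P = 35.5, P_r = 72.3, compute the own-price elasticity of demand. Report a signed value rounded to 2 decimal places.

At the given values, Q_d = 56260 − 1130(35.5) + 46(72.3) = 19470.8.
∂Q_d/∂P = −1130.
E = (-1130) × (35.5/19470.8) = -2.0602…

-2.06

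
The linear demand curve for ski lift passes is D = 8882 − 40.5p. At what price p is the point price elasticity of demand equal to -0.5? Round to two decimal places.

Ed = −40.5p/(8882 − 40.5p). Set this equal to -0.5:
40.5p = 0.5·(8882 − 40.5p) ⇒ 40.5p(1 + 0.5) = 0.5·8882
p = 0.5·8882 / (40.5·1.5) = 73.1028…

73.10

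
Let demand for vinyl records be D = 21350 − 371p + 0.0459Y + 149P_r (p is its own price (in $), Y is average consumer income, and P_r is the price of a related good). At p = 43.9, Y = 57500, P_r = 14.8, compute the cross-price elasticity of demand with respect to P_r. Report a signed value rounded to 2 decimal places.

0.22

At the given values, D = 21350 − 371(43.9) + 0.0459(57500) + 149(14.8) = 9907.55.
∂D/∂P_r = 149.
E = (149) × (14.8/9907.55) = 0.2225…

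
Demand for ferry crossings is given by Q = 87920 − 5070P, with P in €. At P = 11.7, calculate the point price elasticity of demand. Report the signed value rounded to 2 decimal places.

-2.07

dQ/dP = −5070. At P = 11.7, Q = 87920 − 5070(11.7) = 28601.
Ed = (dQ/dP)·(P/Q) = −5070 × (11.7/28601) = -2.0740…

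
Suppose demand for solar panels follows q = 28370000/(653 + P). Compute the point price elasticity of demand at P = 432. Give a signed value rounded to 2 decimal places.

dq/dP = −28370000/(653 + P)² = -24.099. At P = 432, q = 26147.5.
Ed = (dq/dP)·(P/q) = (-24.099) × (432/26147.5) = -0.3981…

-0.40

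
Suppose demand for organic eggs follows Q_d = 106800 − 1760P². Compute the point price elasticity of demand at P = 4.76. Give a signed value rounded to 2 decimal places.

-1.19

dQ_d/dP = −2·1760·P = -16755.2. At P = 4.76, Q_d = 66922.624.
Ed = (dQ_d/dP)·(P/Q_d) = (-16755.2) × (4.76/66922.624) = -1.1917…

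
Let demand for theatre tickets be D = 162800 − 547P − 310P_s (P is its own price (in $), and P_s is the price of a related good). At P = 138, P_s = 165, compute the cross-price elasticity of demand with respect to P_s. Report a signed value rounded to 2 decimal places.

At the given values, D = 162800 − 547(138) − 310(165) = 36164.
∂D/∂P_s = -310.
E = (-310) × (165/36164) = -1.4143…

-1.41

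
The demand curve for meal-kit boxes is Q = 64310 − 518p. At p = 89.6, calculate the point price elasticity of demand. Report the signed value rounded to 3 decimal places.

dQ/dp = −518. At p = 89.6, Q = 64310 − 518(89.6) = 17897.2.
Ed = (dQ/dp)·(p/Q) = −518 × (89.6/17897.2) = -2.59329…

-2.593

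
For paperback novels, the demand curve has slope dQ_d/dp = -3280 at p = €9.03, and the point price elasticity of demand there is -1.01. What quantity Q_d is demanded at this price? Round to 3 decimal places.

Ed = (dQ_d/dp)·(p/Q_d) ⇒ Q_d = (dQ_d/dp)·p/Ed = (-3280)·9.03/(-1.01) = 29325.14851…

29325.149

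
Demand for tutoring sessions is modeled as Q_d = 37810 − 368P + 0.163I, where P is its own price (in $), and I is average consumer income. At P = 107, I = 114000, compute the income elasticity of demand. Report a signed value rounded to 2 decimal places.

At the given values, Q_d = 37810 − 368(107) + 0.163(114000) = 17016.
∂Q_d/∂I = 0.163.
E = (0.163) × (114000/17016) = 1.0920…

1.09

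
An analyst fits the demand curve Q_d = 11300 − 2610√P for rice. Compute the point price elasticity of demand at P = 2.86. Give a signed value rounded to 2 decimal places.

-0.32

dQ_d/dP = −2610/(2√P) = -771.663. At P = 2.86, Q_d = 6886.09.
Ed = (dQ_d/dP)·(P/Q_d) = (-771.663) × (2.86/6886.09) = -0.3204…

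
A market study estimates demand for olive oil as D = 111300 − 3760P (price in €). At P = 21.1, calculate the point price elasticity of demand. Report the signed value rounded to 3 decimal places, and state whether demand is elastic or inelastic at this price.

dD/dP = −3760. At P = 21.1, D = 111300 − 3760(21.1) = 31964.
Ed = (dD/dP)·(P/D) = −3760 × (21.1/31964) = -2.48204…
|Ed| = 2.482 > 1, so demand is elastic.

-2.482; elastic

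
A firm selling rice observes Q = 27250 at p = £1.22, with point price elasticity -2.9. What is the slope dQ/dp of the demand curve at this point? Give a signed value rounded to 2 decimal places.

-64774.59

Ed = (dQ/dp)·(p/Q) ⇒ dQ/dp = Ed·Q/p = (-2.9)·27250/1.22 = -64774.5901…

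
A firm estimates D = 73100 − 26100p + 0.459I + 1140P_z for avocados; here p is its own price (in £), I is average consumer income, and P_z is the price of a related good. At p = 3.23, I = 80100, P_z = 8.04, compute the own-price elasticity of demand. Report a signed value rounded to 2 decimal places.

At the given values, D = 73100 − 26100(3.23) + 0.459(80100) + 1140(8.04) = 34728.5.
∂D/∂p = −26100.
E = (-26100) × (3.23/34728.5) = -2.4274…

-2.43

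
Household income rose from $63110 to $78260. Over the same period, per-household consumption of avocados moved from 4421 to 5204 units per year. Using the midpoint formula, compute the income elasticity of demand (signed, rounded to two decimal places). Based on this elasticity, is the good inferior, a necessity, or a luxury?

0.76; necessity

%ΔQ = (5204 − 4421)/[( 4421 + 5204)/2] = 783/4812.5 = 0.162701…
%ΔIncome = (78260 − 63110)/[( 63110 + 78260)/2] = 15150/70685 = 0.214331…
E_income = (783/4812.5) / (15150/70685) = 0.7591…
0 < E_income < 1 ⇒ normal good, necessity.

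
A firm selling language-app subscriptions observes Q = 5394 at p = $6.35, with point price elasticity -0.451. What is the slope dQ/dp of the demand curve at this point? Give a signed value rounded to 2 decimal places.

Ed = (dQ/dp)·(p/Q) ⇒ dQ/dp = Ed·Q/p = (-0.451)·5394/6.35 = -383.1014…

-383.10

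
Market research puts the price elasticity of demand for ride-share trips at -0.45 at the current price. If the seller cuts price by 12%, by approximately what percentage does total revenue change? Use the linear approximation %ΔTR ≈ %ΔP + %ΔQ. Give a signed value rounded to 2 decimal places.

-6.60%

%ΔQ ≈ Ed × %ΔP = (-0.45) × (-12%) = +5.4000%
%ΔTR ≈ %ΔP + %ΔQ = (-12%) + (+5.4000%) = -6.6000%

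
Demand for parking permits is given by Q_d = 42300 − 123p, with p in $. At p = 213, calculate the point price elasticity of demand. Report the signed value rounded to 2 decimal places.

dQ_d/dp = −123. At p = 213, Q_d = 42300 − 123(213) = 16101.
Ed = (dQ_d/dp)·(p/Q_d) = −123 × (213/16101) = -1.6271…

-1.63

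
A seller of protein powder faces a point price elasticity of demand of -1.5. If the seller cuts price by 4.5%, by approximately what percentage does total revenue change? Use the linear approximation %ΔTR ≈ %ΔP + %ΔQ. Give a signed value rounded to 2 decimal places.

%ΔQ ≈ Ed × %ΔP = (-1.5) × (-4.5%) = +6.7500%
%ΔTR ≈ %ΔP + %ΔQ = (-4.5%) + (+6.7500%) = +2.2500%

+2.25%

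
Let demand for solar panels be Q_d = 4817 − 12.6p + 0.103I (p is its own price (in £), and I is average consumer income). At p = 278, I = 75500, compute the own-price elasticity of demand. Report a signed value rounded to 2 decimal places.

-0.39

At the given values, Q_d = 4817 − 12.6(278) + 0.103(75500) = 9090.7.
∂Q_d/∂p = −12.6.
E = (-12.6) × (278/9090.7) = -0.3853…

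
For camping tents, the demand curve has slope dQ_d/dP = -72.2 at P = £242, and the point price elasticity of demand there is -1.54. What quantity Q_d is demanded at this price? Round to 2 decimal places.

11345.71

Ed = (dQ_d/dP)·(P/Q_d) ⇒ Q_d = (dQ_d/dP)·P/Ed = (-72.2)·242/(-1.54) = 11345.7142…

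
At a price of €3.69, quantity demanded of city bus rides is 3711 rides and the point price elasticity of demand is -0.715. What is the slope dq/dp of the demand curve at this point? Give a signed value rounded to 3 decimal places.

Ed = (dq/dp)·(p/q) ⇒ dq/dp = Ed·q/p = (-0.715)·3711/3.69 = -719.06910…

-719.069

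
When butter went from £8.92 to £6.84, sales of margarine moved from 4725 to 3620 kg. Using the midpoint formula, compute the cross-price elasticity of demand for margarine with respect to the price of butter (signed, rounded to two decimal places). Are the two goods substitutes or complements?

1.00; substitutes

%ΔQ_{margarine} = (3620 − 4725)/avg = -1105/4172.5 = -0.264829…
%ΔP_{butter} = (6.84 − 8.92)/avg = -2.08/7.88 = -0.263959…
E_cross = (-1105/4172.5) / (-2.08/7.88) = 1.0032…
E_cross > 0 ⇒ the goods are substitutes.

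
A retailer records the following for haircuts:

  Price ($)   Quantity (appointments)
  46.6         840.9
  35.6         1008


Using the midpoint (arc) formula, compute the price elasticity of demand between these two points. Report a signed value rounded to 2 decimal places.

%ΔQ = (1008 − 840.9) / [(840.9 + 1008)/2] = 167.1/924.45 = 0.180756…
%ΔP = (35.6 − 46.6) / [(46.6 + 35.6)/2] = -11/41.1 = -0.267639…
Arc Ed = %ΔQ / %ΔP = (167.1/924.45) / (-11/41.1) = -0.6753…

-0.68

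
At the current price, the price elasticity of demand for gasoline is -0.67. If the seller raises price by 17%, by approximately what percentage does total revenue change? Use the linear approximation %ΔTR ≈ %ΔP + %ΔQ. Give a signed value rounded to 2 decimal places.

+5.61%

%ΔQ ≈ Ed × %ΔP = (-0.67) × (+17%) = -11.3900%
%ΔTR ≈ %ΔP + %ΔQ = (+17%) + (-11.3900%) = +5.6100%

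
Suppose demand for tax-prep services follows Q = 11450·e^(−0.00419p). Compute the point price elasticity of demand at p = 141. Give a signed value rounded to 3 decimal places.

dQ/dp = −0.00419·Q = -26.5731. At p = 141, Q = 6342.04.
Ed = (dQ/dp)·(p/Q) = (-26.5731) × (141/6342.04) = -0.59079

-0.591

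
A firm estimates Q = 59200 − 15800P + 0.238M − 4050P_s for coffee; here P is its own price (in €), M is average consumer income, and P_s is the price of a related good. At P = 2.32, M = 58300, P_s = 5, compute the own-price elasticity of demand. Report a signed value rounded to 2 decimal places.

At the given values, Q = 59200 − 15800(2.32) + 0.238(58300) − 4050(5) = 16169.4.
∂Q/∂P = −15800.
E = (-15800) × (2.32/16169.4) = -2.2669…

-2.27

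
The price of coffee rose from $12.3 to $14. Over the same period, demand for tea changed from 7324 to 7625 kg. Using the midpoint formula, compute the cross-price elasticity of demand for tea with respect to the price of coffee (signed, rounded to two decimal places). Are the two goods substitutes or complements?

%ΔQ_{tea} = (7625 − 7324)/avg = 301/7474.5 = 0.040270…
%ΔP_{coffee} = (14 − 12.3)/avg = 1.7/13.15 = 0.129277…
E_cross = (301/7474.5) / (1.7/13.15) = 0.3115…
E_cross > 0 ⇒ the goods are substitutes.

0.31; substitutes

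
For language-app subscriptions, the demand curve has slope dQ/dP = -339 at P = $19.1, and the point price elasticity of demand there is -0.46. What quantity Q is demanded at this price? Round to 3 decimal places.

Ed = (dQ/dP)·(P/Q) ⇒ Q = (dQ/dP)·P/Ed = (-339)·19.1/(-0.46) = 14075.86956…

14075.870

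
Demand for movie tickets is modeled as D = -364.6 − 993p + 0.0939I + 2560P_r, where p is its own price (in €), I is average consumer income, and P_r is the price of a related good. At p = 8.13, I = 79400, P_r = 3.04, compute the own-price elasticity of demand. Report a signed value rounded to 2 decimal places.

-1.19

At the given values, D = -364.6 − 993(8.13) + 0.0939(79400) + 2560(3.04) = 6800.37.
∂D/∂p = −993.
E = (-993) × (8.13/6800.37) = -1.1871…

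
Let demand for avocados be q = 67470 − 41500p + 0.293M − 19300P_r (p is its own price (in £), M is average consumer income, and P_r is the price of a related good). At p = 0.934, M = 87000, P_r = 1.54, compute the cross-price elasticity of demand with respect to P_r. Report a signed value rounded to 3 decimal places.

At the given values, q = 67470 − 41500(0.934) + 0.293(87000) − 19300(1.54) = 24478.
∂q/∂P_r = -19300.
E = (-19300) × (1.54/24478) = -1.21423…

-1.214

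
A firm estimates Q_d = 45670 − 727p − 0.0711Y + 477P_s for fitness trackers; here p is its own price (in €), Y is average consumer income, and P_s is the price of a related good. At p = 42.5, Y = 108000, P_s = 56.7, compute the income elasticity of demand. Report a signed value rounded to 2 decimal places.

-0.22

At the given values, Q_d = 45670 − 727(42.5) − 0.0711(108000) + 477(56.7) = 34139.6.
∂Q_d/∂Y = -0.0711.
E = (-0.0711) × (108000/34139.6) = -0.2249…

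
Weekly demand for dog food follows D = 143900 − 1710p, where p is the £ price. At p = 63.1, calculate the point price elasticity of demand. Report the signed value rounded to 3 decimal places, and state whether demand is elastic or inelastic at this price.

dD/dp = −1710. At p = 63.1, D = 143900 − 1710(63.1) = 35999.
Ed = (dD/dp)·(p/D) = −1710 × (63.1/35999) = -2.99733…
|Ed| = 2.997 > 1, so demand is elastic.

-2.997; elastic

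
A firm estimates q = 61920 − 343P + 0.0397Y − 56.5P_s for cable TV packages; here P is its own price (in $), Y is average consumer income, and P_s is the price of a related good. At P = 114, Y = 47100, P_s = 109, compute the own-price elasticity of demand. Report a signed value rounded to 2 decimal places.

At the given values, q = 61920 − 343(114) + 0.0397(47100) − 56.5(109) = 18529.37.
∂q/∂P = −343.
E = (-343) × (114/18529.37) = -2.1102…

-2.11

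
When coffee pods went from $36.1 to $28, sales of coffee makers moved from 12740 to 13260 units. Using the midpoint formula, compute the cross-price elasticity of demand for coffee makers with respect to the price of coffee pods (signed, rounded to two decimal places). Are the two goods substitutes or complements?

%ΔQ_{coffee makers} = (13260 − 12740)/avg = 520/13000 = 0.04
%ΔP_{coffee pods} = (28 − 36.1)/avg = -8.1/32.05 = -0.252730…
E_cross = (520/13000) / (-8.1/32.05) = -0.1582…
E_cross < 0 ⇒ the goods are complements.

-0.16; complements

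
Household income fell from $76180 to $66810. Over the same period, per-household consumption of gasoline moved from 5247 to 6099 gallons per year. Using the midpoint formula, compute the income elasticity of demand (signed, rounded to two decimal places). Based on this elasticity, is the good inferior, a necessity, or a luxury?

%ΔQ = (6099 − 5247)/[( 5247 + 6099)/2] = 852/5673 = 0.150185…
%ΔIncome = (66810 − 76180)/[( 76180 + 66810)/2] = -9370/71495 = -0.131058…
E_income = (852/5673) / (-9370/71495) = -1.1459…
E_income < 0 ⇒ inferior good.

-1.15; inferior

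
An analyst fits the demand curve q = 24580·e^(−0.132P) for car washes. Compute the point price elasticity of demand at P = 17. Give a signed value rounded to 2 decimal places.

-2.24

dq/dP = −0.132·q = -344.032. At P = 17, q = 2606.3.
Ed = (dq/dP)·(P/q) = (-344.032) × (17/2606.3) = -2.244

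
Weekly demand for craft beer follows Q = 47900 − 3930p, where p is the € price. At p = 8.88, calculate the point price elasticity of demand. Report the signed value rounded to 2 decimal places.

-2.68

dQ/dp = −3930. At p = 8.88, Q = 47900 − 3930(8.88) = 13001.6.
Ed = (dQ/dp)·(p/Q) = −3930 × (8.88/13001.6) = -2.6841…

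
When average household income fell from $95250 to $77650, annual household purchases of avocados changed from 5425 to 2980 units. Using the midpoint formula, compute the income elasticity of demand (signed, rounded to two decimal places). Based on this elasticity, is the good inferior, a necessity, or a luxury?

%ΔQ = (2980 − 5425)/[( 5425 + 2980)/2] = -2445/4202.5 = -0.581796…
%ΔIncome = (77650 − 95250)/[( 95250 + 77650)/2] = -17600/86450 = -0.203585…
E_income = (-2445/4202.5) / (-17600/86450) = 2.8577…
E_income > 1 ⇒ normal good, luxury.

2.86; luxury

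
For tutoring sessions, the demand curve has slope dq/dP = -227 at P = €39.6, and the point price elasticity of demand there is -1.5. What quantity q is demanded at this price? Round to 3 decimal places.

5992.800

Ed = (dq/dP)·(P/q) ⇒ q = (dq/dP)·P/Ed = (-227)·39.6/(-1.5) = 5992.8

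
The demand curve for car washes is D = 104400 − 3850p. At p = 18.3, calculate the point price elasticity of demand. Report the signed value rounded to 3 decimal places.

dD/dp = −3850. At p = 18.3, D = 104400 − 3850(18.3) = 33945.
Ed = (dD/dp)·(p/D) = −3850 × (18.3/33945) = -2.07556…

-2.076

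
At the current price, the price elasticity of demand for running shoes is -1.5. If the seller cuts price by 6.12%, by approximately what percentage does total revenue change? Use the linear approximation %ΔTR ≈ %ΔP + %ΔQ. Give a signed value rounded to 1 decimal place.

+3.1%

%ΔQ ≈ Ed × %ΔP = (-1.5) × (-6.12%) = +9.1800%
%ΔTR ≈ %ΔP + %ΔQ = (-6.12%) + (+9.1800%) = +3.0600%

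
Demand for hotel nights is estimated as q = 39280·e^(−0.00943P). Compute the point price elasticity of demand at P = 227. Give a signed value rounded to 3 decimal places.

-2.141

dq/dP = −0.00943·q = -43.554. At P = 227, q = 4618.66.
Ed = (dq/dP)·(P/q) = (-43.554) × (227/4618.66) = -2.14061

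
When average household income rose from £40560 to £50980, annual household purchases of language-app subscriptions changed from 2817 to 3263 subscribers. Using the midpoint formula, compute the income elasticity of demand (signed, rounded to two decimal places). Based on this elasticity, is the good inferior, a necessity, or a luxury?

%ΔQ = (3263 − 2817)/[( 2817 + 3263)/2] = 446/3040 = 0.146710…
%ΔIncome = (50980 − 40560)/[( 40560 + 50980)/2] = 10420/45770 = 0.227660…
E_income = (446/3040) / (10420/45770) = 0.6444…
0 < E_income < 1 ⇒ normal good, necessity.

0.64; necessity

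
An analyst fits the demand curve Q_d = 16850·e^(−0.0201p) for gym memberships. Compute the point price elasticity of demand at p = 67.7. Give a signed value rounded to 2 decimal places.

-1.36

dQ_d/dp = −0.0201·Q_d = -86.8602. At p = 67.7, Q_d = 4321.41.
Ed = (dQ_d/dp)·(p/Q_d) = (-86.8602) × (67.7/4321.41) = -1.3607…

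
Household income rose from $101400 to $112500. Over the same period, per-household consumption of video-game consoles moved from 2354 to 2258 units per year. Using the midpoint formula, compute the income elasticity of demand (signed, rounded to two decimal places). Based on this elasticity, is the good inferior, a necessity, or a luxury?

-0.40; inferior

%ΔQ = (2258 − 2354)/[( 2354 + 2258)/2] = -96/2306 = -0.041630…
%ΔIncome = (112500 − 101400)/[( 101400 + 112500)/2] = 11100/106950 = 0.103786…
E_income = (-96/2306) / (11100/106950) = -0.4011…
E_income < 0 ⇒ inferior good.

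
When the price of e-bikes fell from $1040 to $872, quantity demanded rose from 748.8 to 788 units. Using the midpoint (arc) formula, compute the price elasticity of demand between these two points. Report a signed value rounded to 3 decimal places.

-0.290

%ΔQ = (788 − 748.8) / [(748.8 + 788)/2] = 39.2/768.4 = 0.051015…
%ΔP = (872 − 1040) / [(1040 + 872)/2] = -168/956 = -0.175732…
Arc Ed = %ΔQ / %ΔP = (39.2/768.4) / (-168/956) = -0.29030…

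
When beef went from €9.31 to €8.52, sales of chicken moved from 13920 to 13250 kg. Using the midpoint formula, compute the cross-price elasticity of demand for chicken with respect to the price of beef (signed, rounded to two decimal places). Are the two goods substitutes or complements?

0.56; substitutes

%ΔQ_{chicken} = (13250 − 13920)/avg = -670/13585 = -0.049319…
%ΔP_{beef} = (8.52 − 9.31)/avg = -0.79/8.915 = -0.088614…
E_cross = (-670/13585) / (-0.79/8.915) = 0.5565…
E_cross > 0 ⇒ the goods are substitutes.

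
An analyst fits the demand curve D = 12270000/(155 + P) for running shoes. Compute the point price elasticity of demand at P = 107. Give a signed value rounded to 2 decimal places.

dD/dP = −12270000/(155 + P)² = -178.748. At P = 107, D = 46832.1.
Ed = (dD/dP)·(P/D) = (-178.748) × (107/46832.1) = -0.4083…

-0.41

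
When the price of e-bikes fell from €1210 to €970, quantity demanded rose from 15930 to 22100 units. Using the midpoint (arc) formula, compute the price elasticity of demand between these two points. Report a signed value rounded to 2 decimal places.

%ΔQ = (22100 − 15930) / [(15930 + 22100)/2] = 6170/19015 = 0.324480…
%ΔP = (970 − 1210) / [(1210 + 970)/2] = -240/1090 = -0.220183…
Arc Ed = %ΔQ / %ΔP = (6170/19015) / (-240/1090) = -1.4736…

-1.47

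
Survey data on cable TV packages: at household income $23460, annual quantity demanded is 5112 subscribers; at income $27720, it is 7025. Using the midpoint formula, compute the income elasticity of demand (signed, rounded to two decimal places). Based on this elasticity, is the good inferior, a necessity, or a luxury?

%ΔQ = (7025 − 5112)/[( 5112 + 7025)/2] = 1913/6068.5 = 0.315234…
%ΔIncome = (27720 − 23460)/[( 23460 + 27720)/2] = 4260/25590 = 0.166471…
E_income = (1913/6068.5) / (4260/25590) = 1.8936…
E_income > 1 ⇒ normal good, luxury.

1.89; luxury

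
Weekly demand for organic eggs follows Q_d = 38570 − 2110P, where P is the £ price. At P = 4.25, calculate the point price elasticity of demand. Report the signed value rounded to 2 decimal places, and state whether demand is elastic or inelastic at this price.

-0.30; inelastic

dQ_d/dP = −2110. At P = 4.25, Q_d = 38570 − 2110(4.25) = 29602.5.
Ed = (dQ_d/dP)·(P/Q_d) = −2110 × (4.25/29602.5) = -0.3029…
|Ed| = 0.30 < 1, so demand is inelastic.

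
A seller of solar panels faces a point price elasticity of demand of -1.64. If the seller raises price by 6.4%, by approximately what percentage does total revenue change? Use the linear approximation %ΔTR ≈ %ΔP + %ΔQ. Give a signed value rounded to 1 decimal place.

%ΔQ ≈ Ed × %ΔP = (-1.64) × (+6.4%) = -10.4960%
%ΔTR ≈ %ΔP + %ΔQ = (+6.4%) + (-10.4960%) = -4.0960%

-4.1%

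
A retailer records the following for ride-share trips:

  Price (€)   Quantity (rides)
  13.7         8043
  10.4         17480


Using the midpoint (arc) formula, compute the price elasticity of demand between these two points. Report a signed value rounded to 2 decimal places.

-2.70

%ΔQ = (17480 − 8043) / [(8043 + 17480)/2] = 9437/12761.5 = 0.739489…
%ΔP = (10.4 − 13.7) / [(13.7 + 10.4)/2] = -3.3/12.05 = -0.273858…
Arc Ed = %ΔQ / %ΔP = (9437/12761.5) / (-3.3/12.05) = -2.7002…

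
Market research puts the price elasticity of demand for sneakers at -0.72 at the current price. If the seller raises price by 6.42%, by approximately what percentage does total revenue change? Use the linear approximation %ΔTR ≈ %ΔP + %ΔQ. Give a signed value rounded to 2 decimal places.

%ΔQ ≈ Ed × %ΔP = (-0.72) × (+6.42%) = -4.6224%
%ΔTR ≈ %ΔP + %ΔQ = (+6.42%) + (-4.6224%) = +1.7976%

+1.80%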